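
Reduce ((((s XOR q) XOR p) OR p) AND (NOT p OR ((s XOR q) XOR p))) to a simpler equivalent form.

By distribution ((E OR v) AND (E OR NOT v) = E):
= ((s XOR q) XOR p)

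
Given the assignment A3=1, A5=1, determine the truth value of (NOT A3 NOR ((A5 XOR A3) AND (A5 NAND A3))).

Substituting: (NOT 1 NOR ((1 XOR 1) AND (1 NAND 1)))
= 1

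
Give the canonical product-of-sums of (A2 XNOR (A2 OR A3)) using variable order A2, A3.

ΠM(1) = (A2 OR NOT A3)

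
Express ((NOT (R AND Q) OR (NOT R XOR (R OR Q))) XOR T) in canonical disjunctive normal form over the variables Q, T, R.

(NOT Q AND NOT T AND NOT R) OR (NOT Q AND NOT T AND R) OR (Q AND NOT T AND NOT R) OR (Q AND NOT T AND R)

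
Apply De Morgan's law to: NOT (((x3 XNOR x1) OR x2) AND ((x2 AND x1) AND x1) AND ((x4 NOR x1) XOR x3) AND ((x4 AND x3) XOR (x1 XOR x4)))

NOT ((x3 XNOR x1) OR x2) OR NOT ((x2 AND x1) AND x1) OR NOT ((x4 NOR x1) XOR x3) OR NOT ((x4 AND x3) XOR (x1 XOR x4))
De Morgan's: NOT(AND of terms) = OR of negations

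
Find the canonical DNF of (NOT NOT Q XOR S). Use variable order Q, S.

(NOT Q AND S) OR (Q AND NOT S)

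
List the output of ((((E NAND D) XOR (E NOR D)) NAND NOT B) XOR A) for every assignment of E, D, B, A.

E | D | B | A | Output
----------------------
0 | 0 | 0 | 0 | 1
0 | 0 | 0 | 1 | 0
0 | 0 | 1 | 0 | 1
0 | 0 | 1 | 1 | 0
0 | 1 | 0 | 0 | 0
0 | 1 | 0 | 1 | 1
0 | 1 | 1 | 0 | 1
0 | 1 | 1 | 1 | 0
1 | 0 | 0 | 0 | 0
1 | 0 | 0 | 1 | 1
1 | 0 | 1 | 0 | 1
1 | 0 | 1 | 1 | 0
1 | 1 | 0 | 0 | 1
1 | 1 | 0 | 1 | 0
1 | 1 | 1 | 0 | 1
1 | 1 | 1 | 1 | 0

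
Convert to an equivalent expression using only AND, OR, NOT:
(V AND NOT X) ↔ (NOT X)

((V AND NOT X) AND (NOT X)) OR (NOT (V AND NOT X) AND X)
(Biconditional = both true or both false)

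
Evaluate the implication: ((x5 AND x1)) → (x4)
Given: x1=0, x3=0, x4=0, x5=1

Antecedent ((x5 AND x1)) = 0; consequent (x4) = 0.
0 → 0 = 1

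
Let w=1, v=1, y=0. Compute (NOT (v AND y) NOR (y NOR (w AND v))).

Substituting: (NOT (1 AND 0) NOR (0 NOR (1 AND 1)))
= 0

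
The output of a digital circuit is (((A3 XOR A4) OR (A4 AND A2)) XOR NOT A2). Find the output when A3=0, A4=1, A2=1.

Substituting: (((0 XOR 1) OR (1 AND 1)) XOR NOT 1)
= 1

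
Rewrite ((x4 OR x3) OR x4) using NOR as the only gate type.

((((x4 NOR x3) NOR (x4 NOR x3)) NOR x4) NOR (((x4 NOR x3) NOR (x4 NOR x3)) NOR x4))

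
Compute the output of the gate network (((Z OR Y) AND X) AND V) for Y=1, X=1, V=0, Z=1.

Substituting: (((1 OR 1) AND 1) AND 0)
= 0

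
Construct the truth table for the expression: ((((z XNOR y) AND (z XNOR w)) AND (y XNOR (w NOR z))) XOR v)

z | w | y | v | Output
----------------------
0 | 0 | 0 | 0 | 0
0 | 0 | 0 | 1 | 1
0 | 0 | 1 | 0 | 0
0 | 0 | 1 | 1 | 1
0 | 1 | 0 | 0 | 0
0 | 1 | 0 | 1 | 1
0 | 1 | 1 | 0 | 0
0 | 1 | 1 | 1 | 1
1 | 0 | 0 | 0 | 0
1 | 0 | 0 | 1 | 1
1 | 0 | 1 | 0 | 0
1 | 0 | 1 | 1 | 1
1 | 1 | 0 | 0 | 0
1 | 1 | 0 | 1 | 1
1 | 1 | 1 | 0 | 0
1 | 1 | 1 | 1 | 1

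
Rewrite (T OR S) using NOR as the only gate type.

((T NOR S) NOR (T NOR S))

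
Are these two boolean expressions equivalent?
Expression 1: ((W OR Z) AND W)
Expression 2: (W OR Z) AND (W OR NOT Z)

Yes, they are equivalent — the two output columns agree on all 4 assignments:
W | Z | Expression 1 | Expression 2
-----------------------------------
0 | 0 | 0 | 0
0 | 1 | 0 | 0
1 | 0 | 1 | 1
1 | 1 | 1 | 1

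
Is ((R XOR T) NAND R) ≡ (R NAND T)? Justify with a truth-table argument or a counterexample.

No. Counterexample: with R=1, T=0, Expression 1 = 0 but Expression 2 = 1.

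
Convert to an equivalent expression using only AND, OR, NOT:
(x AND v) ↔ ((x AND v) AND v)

((x AND v) AND ((x AND v) AND v)) OR (NOT (x AND v) AND NOT ((x AND v) AND v))
(Biconditional = both true or both false)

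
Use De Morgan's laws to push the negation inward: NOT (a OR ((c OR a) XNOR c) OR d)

NOT a AND NOT ((c OR a) XNOR c) AND NOT d
De Morgan's: NOT(OR of terms) = AND of negations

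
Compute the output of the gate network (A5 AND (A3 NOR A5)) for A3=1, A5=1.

Substituting: (1 AND (1 NOR 1))
= 0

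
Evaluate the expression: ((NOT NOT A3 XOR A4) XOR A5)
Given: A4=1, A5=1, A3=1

Substituting: ((NOT NOT 1 XOR 1) XOR 1)
= 1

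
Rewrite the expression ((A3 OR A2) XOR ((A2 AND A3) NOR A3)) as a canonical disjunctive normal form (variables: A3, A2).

(NOT A3 AND NOT A2) OR (A3 AND NOT A2) OR (A3 AND A2)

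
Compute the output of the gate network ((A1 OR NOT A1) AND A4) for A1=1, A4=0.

Substituting: ((1 OR NOT 1) AND 0)
= 0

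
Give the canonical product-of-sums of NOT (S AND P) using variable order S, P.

ΠM(3) = (NOT S OR NOT P)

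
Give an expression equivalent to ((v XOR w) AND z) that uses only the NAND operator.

((((v NAND (v NAND w)) NAND (w NAND (v NAND w))) NAND z) NAND (((v NAND (v NAND w)) NAND (w NAND (v NAND w))) NAND z))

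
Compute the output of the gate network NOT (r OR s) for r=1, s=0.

Substituting: NOT (1 OR 0)
= 0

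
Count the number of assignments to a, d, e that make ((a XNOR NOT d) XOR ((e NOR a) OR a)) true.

Satisfying assignments: (0,0,0), (0,1,1), (1,1,0), (1,1,1)
Count: 4 out of 8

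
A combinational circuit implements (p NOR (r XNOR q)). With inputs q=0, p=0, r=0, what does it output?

Substituting: (0 NOR (0 XNOR 0))
= 0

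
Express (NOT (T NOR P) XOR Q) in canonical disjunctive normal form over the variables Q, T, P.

(NOT Q AND NOT T AND P) OR (NOT Q AND T AND NOT P) OR (NOT Q AND T AND P) OR (Q AND NOT T AND NOT P)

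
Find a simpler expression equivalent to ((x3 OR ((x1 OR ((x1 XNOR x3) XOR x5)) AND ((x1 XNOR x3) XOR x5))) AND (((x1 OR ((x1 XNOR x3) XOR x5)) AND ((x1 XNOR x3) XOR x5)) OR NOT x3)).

By distribution ((E OR v) AND (E OR NOT v) = E) then absorption (E AND (E OR v) = E):
= ((x1 XNOR x3) XOR x5)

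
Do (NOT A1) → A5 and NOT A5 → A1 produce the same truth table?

Yes, Contrapositive is always equivalent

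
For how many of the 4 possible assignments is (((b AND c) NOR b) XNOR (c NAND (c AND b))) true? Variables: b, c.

Satisfying assignments: (0,0), (0,1), (1,1)
Count: 3 out of 4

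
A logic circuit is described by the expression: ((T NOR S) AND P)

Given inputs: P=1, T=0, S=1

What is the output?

Substituting: ((0 NOR 1) AND 1)
= 0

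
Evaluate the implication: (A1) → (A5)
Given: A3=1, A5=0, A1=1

Antecedent (A1) = 1; consequent (A5) = 0.
1 → 0 = 0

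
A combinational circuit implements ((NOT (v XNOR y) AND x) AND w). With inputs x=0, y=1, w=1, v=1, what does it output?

Substituting: ((NOT (1 XNOR 1) AND 0) AND 1)
= 0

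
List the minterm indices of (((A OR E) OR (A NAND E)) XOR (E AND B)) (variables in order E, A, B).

Σm(0, 1, 2, 3, 4, 6) = (NOT E AND NOT A AND NOT B) OR (NOT E AND NOT A AND B) OR (NOT E AND A AND NOT B) OR (NOT E AND A AND B) OR (E AND NOT A AND NOT B) OR (E AND A AND NOT B)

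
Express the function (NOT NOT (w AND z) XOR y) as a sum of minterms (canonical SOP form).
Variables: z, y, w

Σm(2, 3, 5, 6) = (NOT z AND y AND NOT w) OR (NOT z AND y AND w) OR (z AND NOT y AND w) OR (z AND y AND NOT w)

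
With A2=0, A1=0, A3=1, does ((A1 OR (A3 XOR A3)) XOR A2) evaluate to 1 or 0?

Substituting: ((0 OR (1 XOR 1)) XOR 0)
= 0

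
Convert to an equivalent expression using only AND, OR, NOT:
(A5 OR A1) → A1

NOT (A5 OR A1) OR A1
(Implication elimination: A → B = NOT A OR B)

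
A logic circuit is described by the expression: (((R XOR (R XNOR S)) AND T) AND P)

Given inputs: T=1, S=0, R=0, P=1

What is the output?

Substituting: (((0 XOR (0 XNOR 0)) AND 1) AND 1)
= 1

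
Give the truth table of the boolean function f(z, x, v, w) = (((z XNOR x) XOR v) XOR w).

z | x | v | w | Output
----------------------
0 | 0 | 0 | 0 | 1
0 | 0 | 0 | 1 | 0
0 | 0 | 1 | 0 | 0
0 | 0 | 1 | 1 | 1
0 | 1 | 0 | 0 | 0
0 | 1 | 0 | 1 | 1
0 | 1 | 1 | 0 | 1
0 | 1 | 1 | 1 | 0
1 | 0 | 0 | 0 | 0
1 | 0 | 0 | 1 | 1
1 | 0 | 1 | 0 | 1
1 | 0 | 1 | 1 | 0
1 | 1 | 0 | 0 | 1
1 | 1 | 0 | 1 | 0
1 | 1 | 1 | 0 | 0
1 | 1 | 1 | 1 | 1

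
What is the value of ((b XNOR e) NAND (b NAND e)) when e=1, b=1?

Substituting: ((1 XNOR 1) NAND (1 NAND 1))
= 1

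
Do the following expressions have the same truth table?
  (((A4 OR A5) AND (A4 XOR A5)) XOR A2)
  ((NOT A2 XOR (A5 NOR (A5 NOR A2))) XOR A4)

No. Counterexample: with A2=0, A5=0, A4=0, Expression 1 = 0 but Expression 2 = 1.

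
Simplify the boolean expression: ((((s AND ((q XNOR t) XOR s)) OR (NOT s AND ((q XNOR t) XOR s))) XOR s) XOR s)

By XOR self-cancellation ((E XOR v) XOR v = E) then distribution ((E AND v) OR (E AND NOT v) = E):
= ((q XNOR t) XOR s)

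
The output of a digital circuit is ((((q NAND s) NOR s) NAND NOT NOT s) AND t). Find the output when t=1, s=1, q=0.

Substituting: ((((0 NAND 1) NOR 1) NAND NOT NOT 1) AND 1)
= 1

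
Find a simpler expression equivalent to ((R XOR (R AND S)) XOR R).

By XOR self-cancellation ((E XOR v) XOR v = E):
= (R AND S)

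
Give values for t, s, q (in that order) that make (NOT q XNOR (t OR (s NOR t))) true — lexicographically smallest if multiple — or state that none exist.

t=0, s=0, q=0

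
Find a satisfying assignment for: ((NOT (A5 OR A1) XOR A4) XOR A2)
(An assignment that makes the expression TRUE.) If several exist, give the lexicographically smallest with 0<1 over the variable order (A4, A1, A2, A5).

A4=0, A1=0, A2=0, A5=0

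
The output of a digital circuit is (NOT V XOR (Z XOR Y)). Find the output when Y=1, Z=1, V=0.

Substituting: (NOT 0 XOR (1 XOR 1))
= 1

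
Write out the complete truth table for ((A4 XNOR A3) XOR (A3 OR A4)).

A4 | A3 | Output
----------------
0 | 0 | 1
0 | 1 | 1
1 | 0 | 1
1 | 1 | 0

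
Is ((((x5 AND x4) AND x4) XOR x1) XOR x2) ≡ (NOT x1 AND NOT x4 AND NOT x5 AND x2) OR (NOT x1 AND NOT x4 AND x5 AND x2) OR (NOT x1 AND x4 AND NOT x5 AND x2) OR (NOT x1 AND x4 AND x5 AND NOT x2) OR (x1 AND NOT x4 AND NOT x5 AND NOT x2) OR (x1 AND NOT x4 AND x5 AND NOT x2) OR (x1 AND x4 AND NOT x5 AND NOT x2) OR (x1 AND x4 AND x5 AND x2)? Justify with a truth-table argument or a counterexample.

Yes, they are equivalent — the two output columns agree on all 16 assignments:
x1 | x4 | x5 | x2 | Expression 1 | Expression 2
-----------------------------------------------
0 | 0 | 0 | 0 | 0 | 0
0 | 0 | 0 | 1 | 1 | 1
0 | 0 | 1 | 0 | 0 | 0
0 | 0 | 1 | 1 | 1 | 1
0 | 1 | 0 | 0 | 0 | 0
0 | 1 | 0 | 1 | 1 | 1
0 | 1 | 1 | 0 | 1 | 1
0 | 1 | 1 | 1 | 0 | 0
1 | 0 | 0 | 0 | 1 | 1
1 | 0 | 0 | 1 | 0 | 0
1 | 0 | 1 | 0 | 1 | 1
1 | 0 | 1 | 1 | 0 | 0
1 | 1 | 0 | 0 | 1 | 1
1 | 1 | 0 | 1 | 0 | 0
1 | 1 | 1 | 0 | 0 | 0
1 | 1 | 1 | 1 | 1 | 1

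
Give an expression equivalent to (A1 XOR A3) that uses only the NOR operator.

((((A1 NOR A3) NOR (A1 NOR A3)) NOR ((A1 NOR A3) NOR (A1 NOR A3))) NOR ((((A1 NOR A1) NOR (A3 NOR A3)) NOR ((A1 NOR A1) NOR (A3 NOR A3))) NOR (((A1 NOR A1) NOR (A3 NOR A3)) NOR ((A1 NOR A1) NOR (A3 NOR A3)))))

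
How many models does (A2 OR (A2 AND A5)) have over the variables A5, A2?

Satisfying assignments: (0,1), (1,1)
Count: 2 out of 4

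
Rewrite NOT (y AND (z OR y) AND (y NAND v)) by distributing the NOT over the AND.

NOT y OR NOT (z OR y) OR NOT (y NAND v)
De Morgan's: NOT(AND of terms) = OR of negations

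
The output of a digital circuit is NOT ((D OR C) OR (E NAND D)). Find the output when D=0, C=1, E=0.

Substituting: NOT ((0 OR 1) OR (0 NAND 0))
= 0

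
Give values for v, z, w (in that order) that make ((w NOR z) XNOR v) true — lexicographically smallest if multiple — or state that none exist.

v=0, z=0, w=1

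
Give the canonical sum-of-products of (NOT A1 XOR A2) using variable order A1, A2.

Σm(0, 3) = (NOT A1 AND NOT A2) OR (A1 AND A2)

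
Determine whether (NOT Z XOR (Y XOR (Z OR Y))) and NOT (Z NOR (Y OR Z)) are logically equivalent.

No. Counterexample: with Y=0, Z=0, Expression 1 = 1 but Expression 2 = 0.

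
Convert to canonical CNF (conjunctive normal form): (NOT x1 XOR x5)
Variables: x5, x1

(x5 OR NOT x1) AND (NOT x5 OR x1)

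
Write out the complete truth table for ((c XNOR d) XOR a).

a | d | c | Output
------------------
0 | 0 | 0 | 1
0 | 0 | 1 | 0
0 | 1 | 0 | 0
0 | 1 | 1 | 1
1 | 0 | 0 | 0
1 | 0 | 1 | 1
1 | 1 | 0 | 1
1 | 1 | 1 | 0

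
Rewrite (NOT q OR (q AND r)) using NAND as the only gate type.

(((q NAND q) NAND (q NAND q)) NAND (((q NAND r) NAND (q NAND r)) NAND ((q NAND r) NAND (q NAND r))))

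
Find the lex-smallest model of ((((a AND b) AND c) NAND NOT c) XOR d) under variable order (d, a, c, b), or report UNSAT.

d=0, a=0, c=0, b=0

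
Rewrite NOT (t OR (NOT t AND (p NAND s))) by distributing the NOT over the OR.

NOT t AND NOT (NOT t AND (p NAND s))
De Morgan's: NOT(OR of terms) = AND of negations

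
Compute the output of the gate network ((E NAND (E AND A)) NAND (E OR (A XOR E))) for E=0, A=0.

Substituting: ((0 NAND (0 AND 0)) NAND (0 OR (0 XOR 0)))
= 1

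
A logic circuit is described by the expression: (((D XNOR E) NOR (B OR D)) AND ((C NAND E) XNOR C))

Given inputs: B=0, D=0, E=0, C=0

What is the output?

Substituting: (((0 XNOR 0) NOR (0 OR 0)) AND ((0 NAND 0) XNOR 0))
= 0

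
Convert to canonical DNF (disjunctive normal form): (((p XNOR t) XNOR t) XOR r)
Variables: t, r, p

(NOT t AND NOT r AND p) OR (NOT t AND r AND NOT p) OR (t AND NOT r AND p) OR (t AND r AND NOT p)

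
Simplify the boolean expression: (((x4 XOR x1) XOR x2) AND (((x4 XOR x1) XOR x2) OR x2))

By absorption (E AND (E OR v) = E):
= ((x4 XOR x1) XOR x2)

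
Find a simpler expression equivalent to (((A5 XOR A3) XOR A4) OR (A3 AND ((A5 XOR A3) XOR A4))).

By absorption (E OR (E AND v) = E):
= ((A5 XOR A3) XOR A4)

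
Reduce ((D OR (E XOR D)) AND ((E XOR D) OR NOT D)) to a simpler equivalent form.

By distribution ((E OR v) AND (E OR NOT v) = E):
= (E XOR D)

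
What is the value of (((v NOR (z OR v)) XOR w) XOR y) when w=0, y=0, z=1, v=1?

Substituting: (((1 NOR (1 OR 1)) XOR 0) XOR 0)
= 0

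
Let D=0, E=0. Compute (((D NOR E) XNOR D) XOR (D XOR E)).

Substituting: (((0 NOR 0) XNOR 0) XOR (0 XOR 0))
= 0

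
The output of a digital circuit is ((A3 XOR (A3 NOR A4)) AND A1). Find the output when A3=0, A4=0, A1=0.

Substituting: ((0 XOR (0 NOR 0)) AND 0)
= 0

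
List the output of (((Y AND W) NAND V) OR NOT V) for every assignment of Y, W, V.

Y | W | V | Output
------------------
0 | 0 | 0 | 1
0 | 0 | 1 | 1
0 | 1 | 0 | 1
0 | 1 | 1 | 1
1 | 0 | 0 | 1
1 | 0 | 1 | 1
1 | 1 | 0 | 1
1 | 1 | 1 | 0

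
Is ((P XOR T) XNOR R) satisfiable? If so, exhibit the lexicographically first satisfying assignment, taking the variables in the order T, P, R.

T=0, P=0, R=0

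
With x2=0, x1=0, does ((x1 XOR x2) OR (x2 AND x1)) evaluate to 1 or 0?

Substituting: ((0 XOR 0) OR (0 AND 0))
= 0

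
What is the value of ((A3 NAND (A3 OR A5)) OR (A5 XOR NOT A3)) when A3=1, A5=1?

Substituting: ((1 NAND (1 OR 1)) OR (1 XOR NOT 1))
= 1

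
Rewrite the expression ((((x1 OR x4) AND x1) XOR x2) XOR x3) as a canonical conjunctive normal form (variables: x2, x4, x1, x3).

(x2 OR x4 OR x1 OR x3) AND (x2 OR x4 OR NOT x1 OR NOT x3) AND (x2 OR NOT x4 OR x1 OR x3) AND (x2 OR NOT x4 OR NOT x1 OR NOT x3) AND (NOT x2 OR x4 OR x1 OR NOT x3) AND (NOT x2 OR x4 OR NOT x1 OR x3) AND (NOT x2 OR NOT x4 OR x1 OR NOT x3) AND (NOT x2 OR NOT x4 OR NOT x1 OR x3)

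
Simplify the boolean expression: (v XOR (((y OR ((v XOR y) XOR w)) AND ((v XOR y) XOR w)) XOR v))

By XOR self-cancellation ((E XOR v) XOR v = E) then absorption (E AND (E OR v) = E):
= ((v XOR y) XOR w)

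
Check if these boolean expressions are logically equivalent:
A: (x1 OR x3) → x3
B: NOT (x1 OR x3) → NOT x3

No, Inverse is not equivalent to original (counterexample: x1=1, x3=0, x2=0)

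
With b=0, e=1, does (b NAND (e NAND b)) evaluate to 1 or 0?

Substituting: (0 NAND (1 NAND 0))
= 1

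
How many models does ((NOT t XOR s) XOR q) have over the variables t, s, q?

Satisfying assignments: (0,0,0), (0,1,1), (1,0,1), (1,1,0)
Count: 4 out of 8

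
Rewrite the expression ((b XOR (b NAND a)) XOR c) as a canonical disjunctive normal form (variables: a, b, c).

(NOT a AND NOT b AND NOT c) OR (NOT a AND b AND c) OR (a AND NOT b AND NOT c) OR (a AND b AND NOT c)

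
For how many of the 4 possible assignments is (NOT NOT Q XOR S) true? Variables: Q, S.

Satisfying assignments: (0,1), (1,0)
Count: 2 out of 4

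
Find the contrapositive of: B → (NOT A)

Contrapositive: A → NOT B
Note: A statement and its contrapositive are logically equivalent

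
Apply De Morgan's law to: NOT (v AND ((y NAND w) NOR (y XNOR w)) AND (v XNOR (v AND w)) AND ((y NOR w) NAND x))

NOT v OR NOT ((y NAND w) NOR (y XNOR w)) OR NOT (v XNOR (v AND w)) OR NOT ((y NOR w) NAND x)
De Morgan's: NOT(AND of terms) = OR of negations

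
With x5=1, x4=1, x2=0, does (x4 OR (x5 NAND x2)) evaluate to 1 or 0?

Substituting: (1 OR (1 NAND 0))
= 1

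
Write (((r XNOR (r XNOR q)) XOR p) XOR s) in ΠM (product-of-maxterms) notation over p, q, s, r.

ΠM(0, 1, 6, 7, 10, 11, 12, 13) = (p OR q OR s OR r) AND (p OR q OR s OR NOT r) AND (p OR NOT q OR NOT s OR r) AND (p OR NOT q OR NOT s OR NOT r) AND (NOT p OR q OR NOT s OR r) AND (NOT p OR q OR NOT s OR NOT r) AND (NOT p OR NOT q OR s OR r) AND (NOT p OR NOT q OR s OR NOT r)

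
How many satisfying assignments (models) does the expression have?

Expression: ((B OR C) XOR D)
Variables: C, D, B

Satisfying assignments: (0,0,1), (0,1,0), (1,0,0), (1,0,1)
Count: 4 out of 8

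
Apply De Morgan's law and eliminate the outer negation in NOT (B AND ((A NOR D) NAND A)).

NOT B OR NOT ((A NOR D) NAND A)
De Morgan's: NOT(AND of terms) = OR of negations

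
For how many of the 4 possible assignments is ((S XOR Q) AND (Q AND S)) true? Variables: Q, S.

No assignment satisfies the expression.
Count: 0 out of 4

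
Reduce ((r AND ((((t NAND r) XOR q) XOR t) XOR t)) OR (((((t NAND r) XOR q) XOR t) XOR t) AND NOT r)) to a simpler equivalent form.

By distribution ((E AND v) OR (E AND NOT v) = E) then XOR self-cancellation ((E XOR v) XOR v = E):
= ((t NAND r) XOR q)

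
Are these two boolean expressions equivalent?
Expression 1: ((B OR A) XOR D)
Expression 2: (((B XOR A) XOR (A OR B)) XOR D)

No. Counterexample: with D=0, A=0, B=1, Expression 1 = 1 but Expression 2 = 0.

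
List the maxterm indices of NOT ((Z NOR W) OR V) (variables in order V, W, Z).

ΠM(0, 4, 5, 6, 7) = (V OR W OR Z) AND (NOT V OR W OR Z) AND (NOT V OR W OR NOT Z) AND (NOT V OR NOT W OR Z) AND (NOT V OR NOT W OR NOT Z)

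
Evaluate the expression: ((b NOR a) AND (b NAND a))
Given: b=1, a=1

Substituting: ((1 NOR 1) AND (1 NAND 1))
= 0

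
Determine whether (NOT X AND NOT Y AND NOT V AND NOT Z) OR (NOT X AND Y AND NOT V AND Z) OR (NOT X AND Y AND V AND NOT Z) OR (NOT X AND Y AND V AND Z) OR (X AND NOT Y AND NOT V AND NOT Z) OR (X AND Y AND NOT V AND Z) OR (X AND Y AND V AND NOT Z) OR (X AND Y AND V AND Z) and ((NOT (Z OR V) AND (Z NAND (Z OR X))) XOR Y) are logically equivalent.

Yes, they are equivalent — the two output columns agree on all 16 assignments:
X | Y | V | Z | Expression 1 | Expression 2
-------------------------------------------
0 | 0 | 0 | 0 | 1 | 1
0 | 0 | 0 | 1 | 0 | 0
0 | 0 | 1 | 0 | 0 | 0
0 | 0 | 1 | 1 | 0 | 0
0 | 1 | 0 | 0 | 0 | 0
0 | 1 | 0 | 1 | 1 | 1
0 | 1 | 1 | 0 | 1 | 1
0 | 1 | 1 | 1 | 1 | 1
1 | 0 | 0 | 0 | 1 | 1
1 | 0 | 0 | 1 | 0 | 0
1 | 0 | 1 | 0 | 0 | 0
1 | 0 | 1 | 1 | 0 | 0
1 | 1 | 0 | 0 | 0 | 0
1 | 1 | 0 | 1 | 1 | 1
1 | 1 | 1 | 0 | 1 | 1
1 | 1 | 1 | 1 | 1 | 1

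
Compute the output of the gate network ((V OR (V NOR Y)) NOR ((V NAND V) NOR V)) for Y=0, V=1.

Substituting: ((1 OR (1 NOR 0)) NOR ((1 NAND 1) NOR 1))
= 0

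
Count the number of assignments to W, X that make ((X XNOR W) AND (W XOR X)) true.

No assignment satisfies the expression.
Count: 0 out of 4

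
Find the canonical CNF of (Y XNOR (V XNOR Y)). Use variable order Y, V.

(Y OR V) AND (NOT Y OR V)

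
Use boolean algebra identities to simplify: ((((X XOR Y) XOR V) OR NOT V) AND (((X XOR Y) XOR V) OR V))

By distribution ((E OR v) AND (E OR NOT v) = E):
= ((X XOR Y) XOR V)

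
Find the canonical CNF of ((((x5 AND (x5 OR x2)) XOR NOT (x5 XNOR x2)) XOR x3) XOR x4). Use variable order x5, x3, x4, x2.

(x5 OR x3 OR x4 OR x2) AND (x5 OR x3 OR NOT x4 OR NOT x2) AND (x5 OR NOT x3 OR x4 OR NOT x2) AND (x5 OR NOT x3 OR NOT x4 OR x2) AND (NOT x5 OR x3 OR x4 OR x2) AND (NOT x5 OR x3 OR NOT x4 OR NOT x2) AND (NOT x5 OR NOT x3 OR x4 OR NOT x2) AND (NOT x5 OR NOT x3 OR NOT x4 OR x2)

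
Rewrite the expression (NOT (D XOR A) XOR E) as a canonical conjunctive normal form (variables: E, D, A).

(E OR D OR NOT A) AND (E OR NOT D OR A) AND (NOT E OR D OR A) AND (NOT E OR NOT D OR NOT A)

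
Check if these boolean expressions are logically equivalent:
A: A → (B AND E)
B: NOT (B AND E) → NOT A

Yes, Contrapositive is always equivalent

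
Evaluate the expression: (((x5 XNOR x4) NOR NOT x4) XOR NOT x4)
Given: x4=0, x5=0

Substituting: (((0 XNOR 0) NOR NOT 0) XOR NOT 0)
= 1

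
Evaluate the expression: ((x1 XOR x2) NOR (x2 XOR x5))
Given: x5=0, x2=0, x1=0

Substituting: ((0 XOR 0) NOR (0 XOR 0))
= 1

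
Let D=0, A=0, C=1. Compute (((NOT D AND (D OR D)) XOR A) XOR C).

Substituting: (((NOT 0 AND (0 OR 0)) XOR 0) XOR 1)
= 1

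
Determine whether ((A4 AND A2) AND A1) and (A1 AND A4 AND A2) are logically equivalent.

Yes, they are equivalent — the two output columns agree on all 8 assignments:
A1 | A4 | A2 | Expression 1 | Expression 2
------------------------------------------
0 | 0 | 0 | 0 | 0
0 | 0 | 1 | 0 | 0
0 | 1 | 0 | 0 | 0
0 | 1 | 1 | 0 | 0
1 | 0 | 0 | 0 | 0
1 | 0 | 1 | 0 | 0
1 | 1 | 0 | 0 | 0
1 | 1 | 1 | 1 | 1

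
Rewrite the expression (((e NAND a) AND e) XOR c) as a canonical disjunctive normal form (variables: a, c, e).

(NOT a AND NOT c AND e) OR (NOT a AND c AND NOT e) OR (a AND c AND NOT e) OR (a AND c AND e)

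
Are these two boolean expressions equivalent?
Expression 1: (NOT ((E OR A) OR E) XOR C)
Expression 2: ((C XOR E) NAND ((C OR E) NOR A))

No. Counterexample: with A=0, E=0, C=1, Expression 1 = 0 but Expression 2 = 1.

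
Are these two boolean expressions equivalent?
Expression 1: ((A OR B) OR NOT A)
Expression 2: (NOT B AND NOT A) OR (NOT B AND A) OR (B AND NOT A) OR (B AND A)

Yes, they are equivalent — the two output columns agree on all 4 assignments:
B | A | Expression 1 | Expression 2
-----------------------------------
0 | 0 | 1 | 1
0 | 1 | 1 | 1
1 | 0 | 1 | 1
1 | 1 | 1 | 1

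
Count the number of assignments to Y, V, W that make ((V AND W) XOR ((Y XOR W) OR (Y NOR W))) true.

Satisfying assignments: (0,0,0), (0,0,1), (0,1,0), (1,0,0), (1,1,0), (1,1,1)
Count: 6 out of 8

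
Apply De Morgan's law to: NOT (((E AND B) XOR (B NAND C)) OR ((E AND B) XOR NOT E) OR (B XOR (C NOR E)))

NOT ((E AND B) XOR (B NAND C)) AND NOT ((E AND B) XOR NOT E) AND NOT (B XOR (C NOR E))
De Morgan's: NOT(OR of terms) = AND of negations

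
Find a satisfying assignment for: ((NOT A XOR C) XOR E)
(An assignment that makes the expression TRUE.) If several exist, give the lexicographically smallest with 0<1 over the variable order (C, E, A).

C=0, E=0, A=0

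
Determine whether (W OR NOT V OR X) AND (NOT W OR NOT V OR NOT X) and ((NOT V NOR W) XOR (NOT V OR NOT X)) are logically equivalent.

Yes, they are equivalent — the two output columns agree on all 8 assignments:
W | V | X | Expression 1 | Expression 2
---------------------------------------
0 | 0 | 0 | 1 | 1
0 | 0 | 1 | 1 | 1
0 | 1 | 0 | 0 | 0
0 | 1 | 1 | 1 | 1
1 | 0 | 0 | 1 | 1
1 | 0 | 1 | 1 | 1
1 | 1 | 0 | 1 | 1
1 | 1 | 1 | 0 | 0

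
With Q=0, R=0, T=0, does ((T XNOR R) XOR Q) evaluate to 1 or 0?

Substituting: ((0 XNOR 0) XOR 0)
= 1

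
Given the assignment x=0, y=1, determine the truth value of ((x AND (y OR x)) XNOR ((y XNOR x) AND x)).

Substituting: ((0 AND (1 OR 0)) XNOR ((1 XNOR 0) AND 0))
= 1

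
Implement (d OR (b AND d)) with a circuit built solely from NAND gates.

((d NAND d) NAND (((b NAND d) NAND (b NAND d)) NAND ((b NAND d) NAND (b NAND d))))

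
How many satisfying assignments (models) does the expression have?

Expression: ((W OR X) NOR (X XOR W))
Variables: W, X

Satisfying assignments: (0,0)
Count: 1 out of 4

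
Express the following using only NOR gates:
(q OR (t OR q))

((q NOR ((t NOR q) NOR (t NOR q))) NOR (q NOR ((t NOR q) NOR (t NOR q))))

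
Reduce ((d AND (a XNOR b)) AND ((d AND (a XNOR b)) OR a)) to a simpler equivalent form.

By absorption (E AND (E OR v) = E):
= (d AND (a XNOR b))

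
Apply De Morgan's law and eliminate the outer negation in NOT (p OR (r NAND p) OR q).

NOT p AND NOT (r NAND p) AND NOT q
De Morgan's: NOT(OR of terms) = AND of negations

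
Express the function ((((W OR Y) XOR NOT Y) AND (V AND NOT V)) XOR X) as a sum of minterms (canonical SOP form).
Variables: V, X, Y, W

Σm(4, 5, 6, 7, 12, 13, 14, 15) = (NOT V AND X AND NOT Y AND NOT W) OR (NOT V AND X AND NOT Y AND W) OR (NOT V AND X AND Y AND NOT W) OR (NOT V AND X AND Y AND W) OR (V AND X AND NOT Y AND NOT W) OR (V AND X AND NOT Y AND W) OR (V AND X AND Y AND NOT W) OR (V AND X AND Y AND W)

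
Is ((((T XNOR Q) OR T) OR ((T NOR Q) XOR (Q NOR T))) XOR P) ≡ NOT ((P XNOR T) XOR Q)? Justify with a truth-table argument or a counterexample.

No. Counterexample: with P=0, T=0, Q=0, Expression 1 = 1 but Expression 2 = 0.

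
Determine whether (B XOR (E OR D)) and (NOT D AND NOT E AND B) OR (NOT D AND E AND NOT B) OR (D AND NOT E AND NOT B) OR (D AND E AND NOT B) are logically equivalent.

Yes, they are equivalent — the two output columns agree on all 8 assignments:
D | E | B | Expression 1 | Expression 2
---------------------------------------
0 | 0 | 0 | 0 | 0
0 | 0 | 1 | 1 | 1
0 | 1 | 0 | 1 | 1
0 | 1 | 1 | 0 | 0
1 | 0 | 0 | 1 | 1
1 | 0 | 1 | 0 | 0
1 | 1 | 0 | 1 | 1
1 | 1 | 1 | 0 | 0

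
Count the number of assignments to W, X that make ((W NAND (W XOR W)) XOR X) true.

Satisfying assignments: (0,0), (1,0)
Count: 2 out of 4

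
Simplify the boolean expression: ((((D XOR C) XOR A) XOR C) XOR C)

By XOR self-cancellation ((E XOR v) XOR v = E):
= ((D XOR C) XOR A)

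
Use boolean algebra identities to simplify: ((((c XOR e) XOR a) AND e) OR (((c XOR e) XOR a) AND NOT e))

By distribution ((E AND v) OR (E AND NOT v) = E):
= ((c XOR e) XOR a)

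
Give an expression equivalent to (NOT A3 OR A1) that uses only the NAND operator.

(((A3 NAND A3) NAND (A3 NAND A3)) NAND (A1 NAND A1))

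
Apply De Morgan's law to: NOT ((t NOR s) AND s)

NOT (t NOR s) OR NOT s
De Morgan's: NOT(AND of terms) = OR of negations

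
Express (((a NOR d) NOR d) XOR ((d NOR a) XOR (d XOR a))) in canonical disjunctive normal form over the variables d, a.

(NOT d AND NOT a) OR (d AND NOT a)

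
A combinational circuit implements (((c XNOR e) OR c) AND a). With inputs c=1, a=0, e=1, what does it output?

Substituting: (((1 XNOR 1) OR 1) AND 0)
= 0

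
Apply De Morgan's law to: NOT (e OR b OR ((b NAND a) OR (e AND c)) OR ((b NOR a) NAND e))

NOT e AND NOT b AND NOT ((b NAND a) OR (e AND c)) AND NOT ((b NOR a) NAND e)
De Morgan's: NOT(OR of terms) = AND of negations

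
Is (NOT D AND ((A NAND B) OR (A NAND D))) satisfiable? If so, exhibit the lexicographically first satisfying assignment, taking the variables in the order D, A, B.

D=0, A=0, B=0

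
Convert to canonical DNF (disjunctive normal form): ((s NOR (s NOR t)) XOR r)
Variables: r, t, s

(NOT r AND t AND NOT s) OR (r AND NOT t AND NOT s) OR (r AND NOT t AND s) OR (r AND t AND s)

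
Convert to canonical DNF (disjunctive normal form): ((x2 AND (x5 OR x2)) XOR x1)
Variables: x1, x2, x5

(NOT x1 AND x2 AND NOT x5) OR (NOT x1 AND x2 AND x5) OR (x1 AND NOT x2 AND NOT x5) OR (x1 AND NOT x2 AND x5)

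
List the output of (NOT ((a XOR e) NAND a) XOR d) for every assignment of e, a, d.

e | a | d | Output
------------------
0 | 0 | 0 | 0
0 | 0 | 1 | 1
0 | 1 | 0 | 1
0 | 1 | 1 | 0
1 | 0 | 0 | 0
1 | 0 | 1 | 1
1 | 1 | 0 | 0
1 | 1 | 1 | 1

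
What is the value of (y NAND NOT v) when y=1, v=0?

Substituting: (1 NAND NOT 0)
= 0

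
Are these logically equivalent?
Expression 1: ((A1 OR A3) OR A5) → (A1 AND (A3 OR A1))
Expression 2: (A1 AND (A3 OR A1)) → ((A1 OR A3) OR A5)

No, Converse is not equivalent to original (counterexample: A5=0, A1=0, A3=1)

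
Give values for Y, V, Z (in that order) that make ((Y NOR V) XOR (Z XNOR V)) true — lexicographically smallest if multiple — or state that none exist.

Y=0, V=0, Z=1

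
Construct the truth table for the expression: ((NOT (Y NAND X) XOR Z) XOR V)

X | Z | V | Y | Output
----------------------
0 | 0 | 0 | 0 | 0
0 | 0 | 0 | 1 | 0
0 | 0 | 1 | 0 | 1
0 | 0 | 1 | 1 | 1
0 | 1 | 0 | 0 | 1
0 | 1 | 0 | 1 | 1
0 | 1 | 1 | 0 | 0
0 | 1 | 1 | 1 | 0
1 | 0 | 0 | 0 | 0
1 | 0 | 0 | 1 | 1
1 | 0 | 1 | 0 | 1
1 | 0 | 1 | 1 | 0
1 | 1 | 0 | 0 | 1
1 | 1 | 0 | 1 | 0
1 | 1 | 1 | 0 | 0
1 | 1 | 1 | 1 | 1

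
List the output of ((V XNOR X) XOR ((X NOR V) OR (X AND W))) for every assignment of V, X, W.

V | X | W | Output
------------------
0 | 0 | 0 | 0
0 | 0 | 1 | 0
0 | 1 | 0 | 0
0 | 1 | 1 | 1
1 | 0 | 0 | 0
1 | 0 | 1 | 0
1 | 1 | 0 | 1
1 | 1 | 1 | 0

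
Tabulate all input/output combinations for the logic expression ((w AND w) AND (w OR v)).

v | w | Output
--------------
0 | 0 | 0
0 | 1 | 1
1 | 0 | 0
1 | 1 | 1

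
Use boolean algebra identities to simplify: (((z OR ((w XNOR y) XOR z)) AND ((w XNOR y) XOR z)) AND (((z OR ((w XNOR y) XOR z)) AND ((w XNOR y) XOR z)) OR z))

By absorption (E AND (E OR v) = E) then absorption (E AND (E OR v) = E):
= ((w XNOR y) XOR z)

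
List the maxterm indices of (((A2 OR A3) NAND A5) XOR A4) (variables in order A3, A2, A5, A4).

ΠM(1, 3, 5, 6, 9, 10, 13, 14) = (A3 OR A2 OR A5 OR NOT A4) AND (A3 OR A2 OR NOT A5 OR NOT A4) AND (A3 OR NOT A2 OR A5 OR NOT A4) AND (A3 OR NOT A2 OR NOT A5 OR A4) AND (NOT A3 OR A2 OR A5 OR NOT A4) AND (NOT A3 OR A2 OR NOT A5 OR A4) AND (NOT A3 OR NOT A2 OR A5 OR NOT A4) AND (NOT A3 OR NOT A2 OR NOT A5 OR A4)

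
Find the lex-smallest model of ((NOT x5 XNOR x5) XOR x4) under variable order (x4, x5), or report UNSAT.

x4=1, x5=0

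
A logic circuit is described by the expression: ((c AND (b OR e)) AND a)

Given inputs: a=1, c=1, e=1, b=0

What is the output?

Substituting: ((1 AND (0 OR 1)) AND 1)
= 1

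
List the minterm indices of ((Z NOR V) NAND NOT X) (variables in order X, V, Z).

Σm(1, 2, 3, 4, 5, 6, 7) = (NOT X AND NOT V AND Z) OR (NOT X AND V AND NOT Z) OR (NOT X AND V AND Z) OR (X AND NOT V AND NOT Z) OR (X AND NOT V AND Z) OR (X AND V AND NOT Z) OR (X AND V AND Z)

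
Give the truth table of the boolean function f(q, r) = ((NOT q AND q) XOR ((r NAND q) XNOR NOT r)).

q | r | Output
--------------
0 | 0 | 1
0 | 1 | 0
1 | 0 | 1
1 | 1 | 1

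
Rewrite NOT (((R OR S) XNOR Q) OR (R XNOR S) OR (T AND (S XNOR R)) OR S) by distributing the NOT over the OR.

NOT ((R OR S) XNOR Q) AND NOT (R XNOR S) AND NOT (T AND (S XNOR R)) AND NOT S
De Morgan's: NOT(OR of terms) = AND of negations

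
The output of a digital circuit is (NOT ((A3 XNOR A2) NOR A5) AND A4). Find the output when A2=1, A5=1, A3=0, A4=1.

Substituting: (NOT ((0 XNOR 1) NOR 1) AND 1)
= 1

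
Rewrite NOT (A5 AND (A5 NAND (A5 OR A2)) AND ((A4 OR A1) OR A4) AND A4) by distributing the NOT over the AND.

NOT A5 OR NOT (A5 NAND (A5 OR A2)) OR NOT ((A4 OR A1) OR A4) OR NOT A4
De Morgan's: NOT(AND of terms) = OR of negations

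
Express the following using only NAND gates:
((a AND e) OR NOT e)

((((a NAND e) NAND (a NAND e)) NAND ((a NAND e) NAND (a NAND e))) NAND ((e NAND e) NAND (e NAND e)))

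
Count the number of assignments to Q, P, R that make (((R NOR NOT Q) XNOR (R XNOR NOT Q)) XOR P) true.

Satisfying assignments: (0,0,0), (0,1,1), (1,0,0), (1,0,1)
Count: 4 out of 8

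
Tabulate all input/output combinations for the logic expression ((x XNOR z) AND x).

z | x | Output
--------------
0 | 0 | 0
0 | 1 | 0
1 | 0 | 0
1 | 1 | 1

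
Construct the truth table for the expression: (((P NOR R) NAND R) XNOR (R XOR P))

R | P | Output
--------------
0 | 0 | 0
0 | 1 | 1
1 | 0 | 1
1 | 1 | 0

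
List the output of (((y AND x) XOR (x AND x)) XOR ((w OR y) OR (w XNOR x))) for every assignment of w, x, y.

w | x | y | Output
------------------
0 | 0 | 0 | 1
0 | 0 | 1 | 1
0 | 1 | 0 | 1
0 | 1 | 1 | 1
1 | 0 | 0 | 1
1 | 0 | 1 | 1
1 | 1 | 0 | 0
1 | 1 | 1 | 1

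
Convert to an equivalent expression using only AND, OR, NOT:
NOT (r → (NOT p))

r AND p
(Negated implication: NOT(A → B) = A AND NOT B)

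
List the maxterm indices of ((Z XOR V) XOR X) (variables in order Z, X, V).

ΠM(0, 3, 5, 6) = (Z OR X OR V) AND (Z OR NOT X OR NOT V) AND (NOT Z OR X OR NOT V) AND (NOT Z OR NOT X OR V)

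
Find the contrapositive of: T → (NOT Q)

Contrapositive: Q → NOT T
Note: A statement and its contrapositive are logically equivalent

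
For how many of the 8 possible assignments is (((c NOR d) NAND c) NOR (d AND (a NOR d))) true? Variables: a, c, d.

No assignment satisfies the expression.
Count: 0 out of 8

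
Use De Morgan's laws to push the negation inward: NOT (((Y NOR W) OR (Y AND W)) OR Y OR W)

NOT ((Y NOR W) OR (Y AND W)) AND NOT Y AND NOT W
De Morgan's: NOT(OR of terms) = AND of negations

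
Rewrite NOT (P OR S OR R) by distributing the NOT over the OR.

NOT P AND NOT S AND NOT R
De Morgan's: NOT(OR of terms) = AND of negations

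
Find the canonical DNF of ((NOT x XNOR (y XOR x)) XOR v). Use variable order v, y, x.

(NOT v AND y AND NOT x) OR (NOT v AND y AND x) OR (v AND NOT y AND NOT x) OR (v AND NOT y AND x)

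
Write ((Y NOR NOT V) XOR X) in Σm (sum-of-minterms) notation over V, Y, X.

Σm(1, 3, 4, 7) = (NOT V AND NOT Y AND X) OR (NOT V AND Y AND X) OR (V AND NOT Y AND NOT X) OR (V AND Y AND X)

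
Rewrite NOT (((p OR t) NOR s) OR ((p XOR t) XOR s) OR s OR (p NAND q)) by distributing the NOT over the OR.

NOT ((p OR t) NOR s) AND NOT ((p XOR t) XOR s) AND NOT s AND NOT (p NAND q)
De Morgan's: NOT(OR of terms) = AND of negations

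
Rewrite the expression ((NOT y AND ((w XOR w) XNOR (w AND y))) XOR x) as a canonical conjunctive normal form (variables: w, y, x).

(w OR y OR NOT x) AND (w OR NOT y OR x) AND (NOT w OR y OR NOT x) AND (NOT w OR NOT y OR x)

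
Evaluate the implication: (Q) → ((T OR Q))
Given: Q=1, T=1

Antecedent (Q) = 1; consequent ((T OR Q)) = 1.
1 → 1 = 1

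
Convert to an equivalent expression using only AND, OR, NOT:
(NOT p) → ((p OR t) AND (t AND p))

p OR ((p OR t) AND (t AND p))
(Implication elimination: A → B = NOT A OR B)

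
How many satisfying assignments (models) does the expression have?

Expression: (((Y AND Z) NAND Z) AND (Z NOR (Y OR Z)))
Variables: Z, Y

Satisfying assignments: (0,0)
Count: 1 out of 4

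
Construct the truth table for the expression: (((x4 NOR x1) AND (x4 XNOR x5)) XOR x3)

x1 | x3 | x5 | x4 | Output
--------------------------
0 | 0 | 0 | 0 | 1
0 | 0 | 0 | 1 | 0
0 | 0 | 1 | 0 | 0
0 | 0 | 1 | 1 | 0
0 | 1 | 0 | 0 | 0
0 | 1 | 0 | 1 | 1
0 | 1 | 1 | 0 | 1
0 | 1 | 1 | 1 | 1
1 | 0 | 0 | 0 | 0
1 | 0 | 0 | 1 | 0
1 | 0 | 1 | 0 | 0
1 | 0 | 1 | 1 | 0
1 | 1 | 0 | 0 | 1
1 | 1 | 0 | 1 | 1
1 | 1 | 1 | 0 | 1
1 | 1 | 1 | 1 | 1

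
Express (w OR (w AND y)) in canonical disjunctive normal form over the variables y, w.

(NOT y AND w) OR (y AND w)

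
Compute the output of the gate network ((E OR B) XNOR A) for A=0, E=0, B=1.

Substituting: ((0 OR 1) XNOR 0)
= 0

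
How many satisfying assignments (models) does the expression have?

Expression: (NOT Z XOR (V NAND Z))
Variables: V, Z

Satisfying assignments: (0,1)
Count: 1 out of 4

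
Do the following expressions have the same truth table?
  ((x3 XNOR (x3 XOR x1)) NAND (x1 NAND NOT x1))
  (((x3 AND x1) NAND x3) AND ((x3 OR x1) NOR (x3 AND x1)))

No. Counterexample: with x1=0, x3=0, Expression 1 = 0 but Expression 2 = 1.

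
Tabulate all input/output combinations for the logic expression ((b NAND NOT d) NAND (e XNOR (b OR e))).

d | b | e | Output
------------------
0 | 0 | 0 | 0
0 | 0 | 1 | 0
0 | 1 | 0 | 1
0 | 1 | 1 | 1
1 | 0 | 0 | 0
1 | 0 | 1 | 0
1 | 1 | 0 | 1
1 | 1 | 1 | 0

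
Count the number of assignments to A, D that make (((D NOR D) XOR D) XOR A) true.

Satisfying assignments: (0,0), (0,1)
Count: 2 out of 4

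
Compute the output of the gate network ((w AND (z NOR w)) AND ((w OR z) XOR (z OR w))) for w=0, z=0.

Substituting: ((0 AND (0 NOR 0)) AND ((0 OR 0) XOR (0 OR 0)))
= 0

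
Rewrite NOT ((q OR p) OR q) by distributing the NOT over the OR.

NOT (q OR p) AND NOT q
De Morgan's: NOT(OR of terms) = AND of negations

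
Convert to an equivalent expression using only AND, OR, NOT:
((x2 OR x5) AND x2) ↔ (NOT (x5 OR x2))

(((x2 OR x5) AND x2) AND (NOT (x5 OR x2))) OR (NOT ((x2 OR x5) AND x2) AND (x5 OR x2))
(Biconditional = both true or both false)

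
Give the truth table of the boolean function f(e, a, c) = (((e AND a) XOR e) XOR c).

e | a | c | Output
------------------
0 | 0 | 0 | 0
0 | 0 | 1 | 1
0 | 1 | 0 | 0
0 | 1 | 1 | 1
1 | 0 | 0 | 1
1 | 0 | 1 | 0
1 | 1 | 0 | 0
1 | 1 | 1 | 1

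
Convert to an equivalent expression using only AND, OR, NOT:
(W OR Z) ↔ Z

((W OR Z) AND Z) OR (NOT (W OR Z) AND NOT Z)
(Biconditional = both true or both false)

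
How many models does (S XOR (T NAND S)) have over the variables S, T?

Satisfying assignments: (0,0), (0,1), (1,1)
Count: 3 out of 4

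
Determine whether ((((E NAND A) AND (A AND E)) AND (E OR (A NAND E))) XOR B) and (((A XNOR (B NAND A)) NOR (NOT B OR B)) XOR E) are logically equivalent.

No. Counterexample: with A=0, E=0, B=1, Expression 1 = 1 but Expression 2 = 0.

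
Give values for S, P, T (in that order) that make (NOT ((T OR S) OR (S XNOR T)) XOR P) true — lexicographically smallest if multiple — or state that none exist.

S=0, P=1, T=0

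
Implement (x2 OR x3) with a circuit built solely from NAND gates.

((x2 NAND x2) NAND (x3 NAND x3))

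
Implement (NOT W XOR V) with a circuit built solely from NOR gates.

(((((W NOR W) NOR V) NOR ((W NOR W) NOR V)) NOR (((W NOR W) NOR V) NOR ((W NOR W) NOR V))) NOR (((((W NOR W) NOR (W NOR W)) NOR (V NOR V)) NOR (((W NOR W) NOR (W NOR W)) NOR (V NOR V))) NOR ((((W NOR W) NOR (W NOR W)) NOR (V NOR V)) NOR (((W NOR W) NOR (W NOR W)) NOR (V NOR V)))))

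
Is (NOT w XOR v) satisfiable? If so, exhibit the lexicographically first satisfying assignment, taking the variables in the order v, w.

v=0, w=0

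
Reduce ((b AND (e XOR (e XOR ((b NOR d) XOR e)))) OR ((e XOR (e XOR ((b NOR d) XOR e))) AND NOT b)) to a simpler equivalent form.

By distribution ((E AND v) OR (E AND NOT v) = E) then XOR self-cancellation ((E XOR v) XOR v = E):
= ((b NOR d) XOR e)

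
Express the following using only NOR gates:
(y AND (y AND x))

((y NOR y) NOR (((y NOR y) NOR (x NOR x)) NOR ((y NOR y) NOR (x NOR x))))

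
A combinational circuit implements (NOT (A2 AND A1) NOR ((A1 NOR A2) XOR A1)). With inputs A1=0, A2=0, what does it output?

Substituting: (NOT (0 AND 0) NOR ((0 NOR 0) XOR 0))
= 0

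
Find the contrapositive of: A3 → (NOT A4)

Contrapositive: A4 → NOT A3
Note: A statement and its contrapositive are logically equivalent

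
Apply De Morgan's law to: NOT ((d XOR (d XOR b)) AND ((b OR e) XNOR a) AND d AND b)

NOT (d XOR (d XOR b)) OR NOT ((b OR e) XNOR a) OR NOT d OR NOT b
De Morgan's: NOT(AND of terms) = OR of negations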